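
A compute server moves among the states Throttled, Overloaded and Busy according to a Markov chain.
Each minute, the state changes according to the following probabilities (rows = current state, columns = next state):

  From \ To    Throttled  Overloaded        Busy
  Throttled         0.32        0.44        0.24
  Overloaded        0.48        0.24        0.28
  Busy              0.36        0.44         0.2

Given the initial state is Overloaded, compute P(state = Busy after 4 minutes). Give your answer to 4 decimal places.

0.2446

Propagate the distribution vector 4 minutes from Overloaded.
After 0 minutes: (0.0000, 1.0000, 0.0000)
After 1 minute: (0.4800, 0.2400, 0.2800)
After 2 minutes: (0.3696, 0.3920, 0.2384)
After 3 minutes: (0.3923, 0.3616, 0.2461)
After 4 minutes: (0.3877, 0.3677, 0.2446)
P(in Busy after 4 minutes) = 0.2446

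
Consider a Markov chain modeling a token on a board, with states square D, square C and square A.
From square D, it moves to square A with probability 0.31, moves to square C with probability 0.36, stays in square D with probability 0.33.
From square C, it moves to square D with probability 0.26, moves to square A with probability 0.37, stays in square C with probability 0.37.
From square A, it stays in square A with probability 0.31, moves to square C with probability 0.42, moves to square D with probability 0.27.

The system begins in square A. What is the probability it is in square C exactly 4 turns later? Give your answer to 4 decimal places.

Propagate the distribution vector 4 turns from square A.
After 0 turns: (0.0000, 0.0000, 1.0000)
After 1 turn: (0.2700, 0.4200, 0.3100)
After 2 turns: (0.2820, 0.3828, 0.3352)
After 3 turns: (0.2831, 0.3839, 0.3330)
After 4 turns: (0.2831, 0.3838, 0.3330)
P(in square C after 4 turns) = 0.3838

0.3838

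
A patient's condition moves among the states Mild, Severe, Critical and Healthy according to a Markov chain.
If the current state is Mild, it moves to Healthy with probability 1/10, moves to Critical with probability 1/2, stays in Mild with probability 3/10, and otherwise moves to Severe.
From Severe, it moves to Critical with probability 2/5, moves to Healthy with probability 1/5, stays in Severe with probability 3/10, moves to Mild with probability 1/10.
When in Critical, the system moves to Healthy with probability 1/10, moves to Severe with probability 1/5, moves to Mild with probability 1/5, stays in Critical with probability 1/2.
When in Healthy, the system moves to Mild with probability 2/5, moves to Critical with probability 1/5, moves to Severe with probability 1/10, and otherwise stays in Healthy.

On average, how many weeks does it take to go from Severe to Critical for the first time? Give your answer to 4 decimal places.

Let t(s) be the expected number of weeks to first reach Critical from state s, with t(Critical) = 0. Conditioning on the first week:
t(Mild) = 1 + 0.3·t(Mild) + 0.1·t(Severe) + 0.1·t(Healthy)
t(Severe) = 1 + 0.1·t(Mild) + 0.3·t(Severe) + 0.2·t(Healthy)
t(Healthy) = 1 + 0.4·t(Mild) + 0.1·t(Severe) + 0.3·t(Healthy)
Solving: t(Mild) = 2.2456, t(Severe) = 2.6316, t(Healthy) = 3.0877.
Expected weeks from Severe to Critical: 2.6316.

2.6316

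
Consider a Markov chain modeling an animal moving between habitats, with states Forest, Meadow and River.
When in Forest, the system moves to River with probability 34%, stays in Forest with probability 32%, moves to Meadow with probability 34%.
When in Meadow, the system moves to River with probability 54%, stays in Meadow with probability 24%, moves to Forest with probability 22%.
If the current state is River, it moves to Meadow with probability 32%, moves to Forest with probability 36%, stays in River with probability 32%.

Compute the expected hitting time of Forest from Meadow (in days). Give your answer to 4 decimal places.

3.5465

Let t(s) be the expected number of days to first reach Forest from state s, with t(Forest) = 0. Conditioning on the first day:
t(Meadow) = 1 + 0.24·t(Meadow) + 0.54·t(River)
t(River) = 1 + 0.32·t(Meadow) + 0.32·t(River)
Solving: t(Meadow) = 3.5465, t(River) = 3.1395.
Expected days from Meadow to Forest: 3.5465.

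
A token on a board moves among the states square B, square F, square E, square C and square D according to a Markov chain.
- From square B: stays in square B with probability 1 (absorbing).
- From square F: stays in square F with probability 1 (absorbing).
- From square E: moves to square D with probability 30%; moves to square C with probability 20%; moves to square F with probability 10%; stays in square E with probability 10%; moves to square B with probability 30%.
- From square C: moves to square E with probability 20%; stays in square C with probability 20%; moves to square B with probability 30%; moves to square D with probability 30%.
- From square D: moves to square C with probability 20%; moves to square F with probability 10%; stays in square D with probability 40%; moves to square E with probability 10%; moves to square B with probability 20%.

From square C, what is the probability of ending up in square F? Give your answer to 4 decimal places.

0.1538

Let h(s) be the probability of absorption at square F starting from transient state s. Then h(square F) = 1 and h(square B) = 0. By first-step analysis:
h(square E) = 0.3·0 + 0.1·1 + 0.1·h(square E) + 0.2·h(square C) + 0.3·h(square D)
h(square C) = 0.3·0 + 0.2·h(square E) + 0.2·h(square C) + 0.3·h(square D)
h(square D) = 0.2·0 + 0.1·1 + 0.1·h(square E) + 0.2·h(square C) + 0.4·h(square D)
Solving: h(square E) = 0.2308, h(square C) = 0.1538, h(square D) = 0.2564.
Starting from square C, the probability is 0.1538.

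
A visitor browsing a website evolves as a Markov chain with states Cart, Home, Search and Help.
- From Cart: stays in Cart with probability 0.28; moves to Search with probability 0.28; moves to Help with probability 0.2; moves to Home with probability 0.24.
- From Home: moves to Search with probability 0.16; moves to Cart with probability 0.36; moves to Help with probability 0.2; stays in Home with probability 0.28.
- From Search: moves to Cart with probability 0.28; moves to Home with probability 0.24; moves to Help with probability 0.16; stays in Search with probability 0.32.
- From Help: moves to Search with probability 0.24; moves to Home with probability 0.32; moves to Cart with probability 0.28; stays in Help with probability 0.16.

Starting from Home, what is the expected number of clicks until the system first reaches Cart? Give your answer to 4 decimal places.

3.0431

Let t(s) be the expected number of clicks to first reach Cart from state s, with t(Cart) = 0. Conditioning on the first click:
t(Home) = 1 + 0.28·t(Home) + 0.16·t(Search) + 0.2·t(Help)
t(Search) = 1 + 0.24·t(Home) + 0.32·t(Search) + 0.16·t(Help)
t(Help) = 1 + 0.32·t(Home) + 0.24·t(Search) + 0.16·t(Help)
Solving: t(Home) = 3.0431, t(Search) = 3.3207, t(Help) = 3.2985.
Expected clicks from Home to Cart: 3.0431.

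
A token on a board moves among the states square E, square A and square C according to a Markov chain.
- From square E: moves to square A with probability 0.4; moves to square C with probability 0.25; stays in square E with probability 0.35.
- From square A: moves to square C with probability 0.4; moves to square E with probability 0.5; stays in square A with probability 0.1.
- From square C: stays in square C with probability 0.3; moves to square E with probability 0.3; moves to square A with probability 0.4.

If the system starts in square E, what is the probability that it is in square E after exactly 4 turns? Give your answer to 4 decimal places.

0.3820

Propagate the distribution vector 4 turns from square E.
After 0 turns: (1.0000, 0.0000, 0.0000)
After 1 turn: (0.3500, 0.4000, 0.2500)
After 2 turns: (0.3975, 0.2800, 0.3225)
After 3 turns: (0.3759, 0.3160, 0.3081)
After 4 turns: (0.3820, 0.3052, 0.3128)
P(in square E after 4 turns) = 0.3820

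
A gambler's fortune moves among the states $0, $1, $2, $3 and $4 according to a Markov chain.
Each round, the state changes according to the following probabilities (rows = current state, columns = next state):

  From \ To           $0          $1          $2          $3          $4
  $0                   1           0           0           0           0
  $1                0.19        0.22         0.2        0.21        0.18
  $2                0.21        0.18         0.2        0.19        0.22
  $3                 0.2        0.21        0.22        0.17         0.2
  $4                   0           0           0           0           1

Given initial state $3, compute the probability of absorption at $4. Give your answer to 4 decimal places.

Let h(s) be the probability of absorption at $4 starting from transient state s. Then h($4) = 1 and h($0) = 0. By first-step analysis:
h($1) = 0.19·0 + 0.22·h($1) + 0.2·h($2) + 0.21·h($3) + 0.18·1
h($2) = 0.21·0 + 0.18·h($1) + 0.2·h($2) + 0.19·h($3) + 0.22·1
h($3) = 0.2·0 + 0.21·h($1) + 0.22·h($2) + 0.17·h($3) + 0.2·1
Solving: h($1) = 0.4949, h($2) = 0.5051, h($3) = 0.5001.
Starting from $3, the probability is 0.5001.

0.5001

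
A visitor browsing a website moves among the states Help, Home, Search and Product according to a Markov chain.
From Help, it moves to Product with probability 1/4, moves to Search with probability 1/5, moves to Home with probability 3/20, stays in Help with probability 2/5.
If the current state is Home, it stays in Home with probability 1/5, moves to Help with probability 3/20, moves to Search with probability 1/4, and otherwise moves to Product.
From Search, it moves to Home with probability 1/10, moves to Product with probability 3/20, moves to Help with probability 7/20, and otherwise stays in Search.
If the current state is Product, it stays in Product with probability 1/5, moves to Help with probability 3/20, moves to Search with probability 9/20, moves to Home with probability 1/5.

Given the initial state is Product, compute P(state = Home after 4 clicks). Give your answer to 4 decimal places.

Propagate the distribution vector 4 clicks from Product.
After 0 clicks: (0.0000, 0.0000, 0.0000, 1.0000)
After 1 click: (0.1500, 0.2000, 0.4500, 0.2000)
After 2 clicks: (0.2775, 0.1475, 0.3500, 0.2250)
After 3 clicks: (0.2894, 0.1511, 0.3336, 0.2259)
After 4 clicks: (0.2891, 0.1522, 0.3308, 0.2280)
P(in Home after 4 clicks) = 0.1522

0.1522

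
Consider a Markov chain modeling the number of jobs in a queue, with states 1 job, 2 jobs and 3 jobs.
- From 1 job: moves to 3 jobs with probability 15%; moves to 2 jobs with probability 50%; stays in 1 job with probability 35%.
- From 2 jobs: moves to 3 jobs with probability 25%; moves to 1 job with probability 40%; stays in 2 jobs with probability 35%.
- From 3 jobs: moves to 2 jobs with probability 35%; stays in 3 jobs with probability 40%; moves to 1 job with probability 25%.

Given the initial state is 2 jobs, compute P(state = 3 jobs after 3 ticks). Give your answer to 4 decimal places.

0.2529

Propagate the distribution vector 3 ticks from 2 jobs.
After 0 ticks: (0.0000, 1.0000, 0.0000)
After 1 tick: (0.4000, 0.3500, 0.2500)
After 2 ticks: (0.3425, 0.4100, 0.2475)
After 3 ticks: (0.3458, 0.4014, 0.2529)
P(in 3 jobs after 3 ticks) = 0.2529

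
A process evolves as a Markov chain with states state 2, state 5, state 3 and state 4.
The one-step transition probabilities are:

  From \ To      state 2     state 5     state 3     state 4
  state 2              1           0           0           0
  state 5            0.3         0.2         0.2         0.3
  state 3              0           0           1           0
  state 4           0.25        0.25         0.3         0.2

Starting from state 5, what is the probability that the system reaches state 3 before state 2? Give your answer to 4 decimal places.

Let h(s) be the probability of absorption at state 3 starting from transient state s. Then h(state 3) = 1 and h(state 2) = 0. By first-step analysis:
h(state 5) = 0.3·0 + 0.2·h(state 5) + 0.2·1 + 0.3·h(state 4)
h(state 4) = 0.25·0 + 0.25·h(state 5) + 0.3·1 + 0.2·h(state 4)
Solving: h(state 5) = 0.4425, h(state 4) = 0.5133.
Starting from state 5, the probability is 0.4425.

0.4425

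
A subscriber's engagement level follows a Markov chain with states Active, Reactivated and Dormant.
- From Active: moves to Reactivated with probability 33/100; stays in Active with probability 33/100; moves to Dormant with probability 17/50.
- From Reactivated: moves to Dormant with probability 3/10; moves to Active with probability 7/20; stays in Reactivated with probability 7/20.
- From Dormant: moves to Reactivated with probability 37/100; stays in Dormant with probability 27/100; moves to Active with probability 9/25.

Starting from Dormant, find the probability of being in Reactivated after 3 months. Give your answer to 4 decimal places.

Propagate the distribution vector 3 months from Dormant.
After 0 months: (0.0000, 0.0000, 1.0000)
After 1 month: (0.3600, 0.3700, 0.2700)
After 2 months: (0.3455, 0.3482, 0.3063)
After 3 months: (0.3462, 0.3492, 0.3046)
P(in Reactivated after 3 months) = 0.3492

0.3492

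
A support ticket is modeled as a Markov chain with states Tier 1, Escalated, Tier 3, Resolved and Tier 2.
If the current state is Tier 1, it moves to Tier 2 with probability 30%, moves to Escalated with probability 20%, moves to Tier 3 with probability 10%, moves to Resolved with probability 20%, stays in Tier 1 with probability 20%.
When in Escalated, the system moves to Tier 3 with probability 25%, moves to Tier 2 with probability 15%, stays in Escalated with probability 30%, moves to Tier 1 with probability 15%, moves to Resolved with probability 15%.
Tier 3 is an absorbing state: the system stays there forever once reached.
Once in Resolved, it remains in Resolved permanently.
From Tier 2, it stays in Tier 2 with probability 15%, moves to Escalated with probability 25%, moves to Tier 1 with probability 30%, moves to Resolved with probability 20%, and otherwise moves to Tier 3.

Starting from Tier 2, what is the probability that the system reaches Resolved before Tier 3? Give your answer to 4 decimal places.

0.5767

Let h(s) be the probability of absorption at Resolved starting from transient state s. Then h(Resolved) = 1 and h(Tier 3) = 0. By first-step analysis:
h(Tier 1) = 0.2·h(Tier 1) + 0.2·h(Escalated) + 0.1·0 + 0.2·1 + 0.3·h(Tier 2)
h(Escalated) = 0.15·h(Tier 1) + 0.3·h(Escalated) + 0.25·0 + 0.15·1 + 0.15·h(Tier 2)
h(Tier 2) = 0.3·h(Tier 1) + 0.25·h(Escalated) + 0.1·0 + 0.2·1 + 0.15·h(Tier 2)
Solving: h(Tier 1) = 0.5819, h(Escalated) = 0.4626, h(Tier 2) = 0.5767.
Starting from Tier 2, the probability is 0.5767.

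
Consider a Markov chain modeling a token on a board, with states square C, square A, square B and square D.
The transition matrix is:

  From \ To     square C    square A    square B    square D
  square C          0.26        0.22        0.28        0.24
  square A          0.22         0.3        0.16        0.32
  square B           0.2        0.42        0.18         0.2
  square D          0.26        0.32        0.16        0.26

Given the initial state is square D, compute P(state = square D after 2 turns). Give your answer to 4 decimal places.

Propagate the distribution vector 2 turns from square D.
After 0 turns: (0.0000, 0.0000, 0.0000, 1.0000)
After 1 turn: (0.2600, 0.3200, 0.1600, 0.2600)
After 2 turns: (0.2376, 0.3036, 0.1944, 0.2644)
P(in square D after 2 turns) = 0.2644

0.2644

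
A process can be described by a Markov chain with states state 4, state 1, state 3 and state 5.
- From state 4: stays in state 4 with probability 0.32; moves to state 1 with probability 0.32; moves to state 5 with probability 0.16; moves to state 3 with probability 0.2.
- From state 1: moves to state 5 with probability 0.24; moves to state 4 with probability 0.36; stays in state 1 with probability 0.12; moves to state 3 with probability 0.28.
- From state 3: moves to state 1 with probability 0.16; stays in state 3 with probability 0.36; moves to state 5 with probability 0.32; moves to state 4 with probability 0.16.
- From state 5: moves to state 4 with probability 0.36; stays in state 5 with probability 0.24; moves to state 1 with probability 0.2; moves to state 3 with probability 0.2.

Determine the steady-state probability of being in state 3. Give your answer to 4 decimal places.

0.2580

Let the stationary distribution be π with π = πP and π_1 + π_2 + π_3 + π_4 = 1.
π_1 = 0.32·π_1 + 0.36·π_2 + 0.16·π_3 + 0.36·π_4
π_2 = 0.32·π_1 + 0.12·π_2 + 0.16·π_3 + 0.2·π_4
π_3 = 0.2·π_1 + 0.28·π_2 + 0.36·π_3 + 0.2·π_4
Solving with the normalization constraint gives π = (0.2965, 0.2086, 0.2580, 0.2369).
So the stationary probability of state 3 is 0.2580.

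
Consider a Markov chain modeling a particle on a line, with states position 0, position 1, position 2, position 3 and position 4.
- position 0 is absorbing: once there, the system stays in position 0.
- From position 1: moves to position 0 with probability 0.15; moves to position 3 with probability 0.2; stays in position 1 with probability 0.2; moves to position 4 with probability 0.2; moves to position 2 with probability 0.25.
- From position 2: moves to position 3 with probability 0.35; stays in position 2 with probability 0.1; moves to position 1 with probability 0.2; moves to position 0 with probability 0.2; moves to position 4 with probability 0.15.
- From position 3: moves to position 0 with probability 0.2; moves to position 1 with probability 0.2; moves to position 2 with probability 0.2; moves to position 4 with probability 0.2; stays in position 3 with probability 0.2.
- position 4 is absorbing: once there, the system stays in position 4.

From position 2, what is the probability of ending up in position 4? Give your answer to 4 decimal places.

Let h(s) be the probability of absorption at position 4 starting from transient state s. Then h(position 4) = 1 and h(position 0) = 0. By first-step analysis:
h(position 1) = 0.15·0 + 0.2·h(position 1) + 0.25·h(position 2) + 0.2·h(position 3) + 0.2·1
h(position 2) = 0.2·0 + 0.2·h(position 1) + 0.1·h(position 2) + 0.35·h(position 3) + 0.15·1
h(position 3) = 0.2·0 + 0.2·h(position 1) + 0.2·h(position 2) + 0.2·h(position 3) + 0.2·1
Solving: h(position 1) = 0.5245, h(position 2) = 0.4779, h(position 3) = 0.5006.
Starting from position 2, the probability is 0.4779.

0.4779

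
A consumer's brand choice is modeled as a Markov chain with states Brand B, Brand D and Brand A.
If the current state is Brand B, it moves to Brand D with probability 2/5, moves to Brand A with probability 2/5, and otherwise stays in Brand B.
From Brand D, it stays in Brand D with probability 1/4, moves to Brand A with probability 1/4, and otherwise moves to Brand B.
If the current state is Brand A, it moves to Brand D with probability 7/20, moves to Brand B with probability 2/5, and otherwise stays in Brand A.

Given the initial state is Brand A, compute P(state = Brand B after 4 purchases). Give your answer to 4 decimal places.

Propagate the distribution vector 4 purchases from Brand A.
After 0 purchases: (0.0000, 0.0000, 1.0000)
After 1 purchase: (0.4000, 0.3500, 0.2500)
After 2 purchases: (0.3550, 0.3350, 0.3100)
After 3 purchases: (0.3625, 0.3343, 0.3033)
After 4 purchases: (0.3609, 0.3347, 0.3044)
P(in Brand B after 4 purchases) = 0.3609

0.3609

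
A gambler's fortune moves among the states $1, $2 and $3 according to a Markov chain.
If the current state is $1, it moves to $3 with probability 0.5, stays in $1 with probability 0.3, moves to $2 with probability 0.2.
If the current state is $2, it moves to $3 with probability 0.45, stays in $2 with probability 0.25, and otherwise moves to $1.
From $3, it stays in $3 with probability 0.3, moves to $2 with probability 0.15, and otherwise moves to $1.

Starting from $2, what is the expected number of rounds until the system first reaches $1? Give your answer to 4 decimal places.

Let t(s) be the expected number of rounds to first reach $1 from state s, with t($1) = 0. Conditioning on the first round:
t($2) = 1 + 0.25·t($2) + 0.45·t($3)
t($3) = 1 + 0.15·t($2) + 0.3·t($3)
Solving: t($2) = 2.5137, t($3) = 1.9672.
Expected rounds from $2 to $1: 2.5137.

2.5137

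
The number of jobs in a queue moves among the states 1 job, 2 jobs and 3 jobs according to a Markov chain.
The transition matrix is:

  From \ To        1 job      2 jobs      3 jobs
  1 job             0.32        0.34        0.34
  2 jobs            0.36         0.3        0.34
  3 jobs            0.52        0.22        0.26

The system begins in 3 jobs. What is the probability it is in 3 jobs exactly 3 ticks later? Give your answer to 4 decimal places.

Propagate the distribution vector 3 ticks from 3 jobs.
After 0 ticks: (0.0000, 0.0000, 1.0000)
After 1 tick: (0.5200, 0.2200, 0.2600)
After 2 ticks: (0.3808, 0.3000, 0.3192)
After 3 ticks: (0.3958, 0.2897, 0.3145)
P(in 3 jobs after 3 ticks) = 0.3145

0.3145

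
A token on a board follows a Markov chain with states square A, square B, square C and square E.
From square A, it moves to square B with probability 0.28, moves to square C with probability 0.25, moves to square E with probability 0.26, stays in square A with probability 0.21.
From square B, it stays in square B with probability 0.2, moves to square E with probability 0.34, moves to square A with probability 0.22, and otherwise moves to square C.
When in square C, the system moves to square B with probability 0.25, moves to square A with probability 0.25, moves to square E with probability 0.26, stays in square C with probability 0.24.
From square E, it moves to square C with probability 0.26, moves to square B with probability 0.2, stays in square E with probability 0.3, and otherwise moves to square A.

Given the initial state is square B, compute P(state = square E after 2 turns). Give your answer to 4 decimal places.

0.2896

Propagate the distribution vector 2 turns from square B.
After 0 turns: (0.0000, 1.0000, 0.0000, 0.0000)
After 1 turn: (0.2200, 0.2000, 0.2400, 0.3400)
After 2 turns: (0.2318, 0.2296, 0.2490, 0.2896)
P(in square E after 2 turns) = 0.2896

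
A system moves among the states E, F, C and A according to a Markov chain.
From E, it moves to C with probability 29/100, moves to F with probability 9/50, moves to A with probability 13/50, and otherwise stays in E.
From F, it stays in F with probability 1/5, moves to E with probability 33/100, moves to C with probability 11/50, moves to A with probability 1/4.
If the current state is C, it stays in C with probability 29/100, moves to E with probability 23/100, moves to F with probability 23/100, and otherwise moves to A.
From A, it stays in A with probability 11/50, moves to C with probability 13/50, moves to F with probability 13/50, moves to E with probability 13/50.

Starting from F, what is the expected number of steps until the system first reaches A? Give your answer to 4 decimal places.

3.9546

Let t(s) be the expected number of steps to first reach A from state s, with t(A) = 0. Conditioning on the first step:
t(E) = 1 + 0.27·t(E) + 0.18·t(F) + 0.29·t(C)
t(F) = 1 + 0.33·t(E) + 0.2·t(F) + 0.22·t(C)
t(C) = 1 + 0.23·t(E) + 0.23·t(F) + 0.29·t(C)
Solving: t(E) = 3.9176, t(F) = 3.9546, t(C) = 3.9586.
Expected steps from F to A: 3.9546.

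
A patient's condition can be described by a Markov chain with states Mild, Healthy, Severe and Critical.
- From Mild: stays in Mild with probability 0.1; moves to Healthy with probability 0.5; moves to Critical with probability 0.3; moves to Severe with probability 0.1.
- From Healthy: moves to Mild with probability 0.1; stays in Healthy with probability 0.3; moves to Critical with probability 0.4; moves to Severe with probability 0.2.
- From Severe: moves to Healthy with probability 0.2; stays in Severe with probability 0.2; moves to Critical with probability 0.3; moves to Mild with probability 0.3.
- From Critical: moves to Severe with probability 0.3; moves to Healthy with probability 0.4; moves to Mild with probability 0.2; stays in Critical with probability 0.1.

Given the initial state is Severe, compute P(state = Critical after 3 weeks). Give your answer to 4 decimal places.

0.2850

Propagate the distribution vector 3 weeks from Severe.
After 0 weeks: (0.0000, 0.0000, 1.0000, 0.0000)
After 1 week: (0.3000, 0.2000, 0.2000, 0.3000)
After 2 weeks: (0.1700, 0.3700, 0.2000, 0.2600)
After 3 weeks: (0.1660, 0.3400, 0.2090, 0.2850)
P(in Critical after 3 weeks) = 0.2850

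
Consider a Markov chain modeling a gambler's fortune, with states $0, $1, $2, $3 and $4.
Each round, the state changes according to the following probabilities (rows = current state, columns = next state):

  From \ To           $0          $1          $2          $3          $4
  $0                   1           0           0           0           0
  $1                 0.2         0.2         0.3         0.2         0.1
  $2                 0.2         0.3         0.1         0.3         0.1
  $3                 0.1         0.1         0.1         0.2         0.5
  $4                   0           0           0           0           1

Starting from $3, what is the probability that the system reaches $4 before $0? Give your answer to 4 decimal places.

Let h(s) be the probability of absorption at $4 starting from transient state s. Then h($4) = 1 and h($0) = 0. By first-step analysis:
h($1) = 0.2·0 + 0.2·h($1) + 0.3·h($2) + 0.2·h($3) + 0.1·1
h($2) = 0.2·0 + 0.3·h($1) + 0.1·h($2) + 0.3·h($3) + 0.1·1
h($3) = 0.1·0 + 0.1·h($1) + 0.1·h($2) + 0.2·h($3) + 0.5·1
Solving: h($1) = 0.5145, h($2) = 0.5347, h($3) = 0.7562.
Starting from $3, the probability is 0.7562.

0.7562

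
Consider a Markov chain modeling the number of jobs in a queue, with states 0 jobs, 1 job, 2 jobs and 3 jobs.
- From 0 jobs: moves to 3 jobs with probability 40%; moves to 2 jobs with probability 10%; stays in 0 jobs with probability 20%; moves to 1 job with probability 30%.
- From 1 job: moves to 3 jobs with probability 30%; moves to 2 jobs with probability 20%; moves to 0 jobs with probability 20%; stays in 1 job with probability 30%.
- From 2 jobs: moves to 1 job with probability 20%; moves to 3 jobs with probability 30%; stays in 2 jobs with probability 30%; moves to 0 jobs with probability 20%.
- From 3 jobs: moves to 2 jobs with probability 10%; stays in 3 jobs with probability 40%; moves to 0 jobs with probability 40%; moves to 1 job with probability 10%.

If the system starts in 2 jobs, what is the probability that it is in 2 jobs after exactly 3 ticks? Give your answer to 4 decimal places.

0.1570

Propagate the distribution vector 3 ticks from 2 jobs.
After 0 ticks: (0.0000, 0.0000, 1.0000, 0.0000)
After 1 tick: (0.2000, 0.2000, 0.3000, 0.3000)
After 2 ticks: (0.2600, 0.2100, 0.1800, 0.3500)
After 3 ticks: (0.2700, 0.2120, 0.1570, 0.3610)
P(in 2 jobs after 3 ticks) = 0.1570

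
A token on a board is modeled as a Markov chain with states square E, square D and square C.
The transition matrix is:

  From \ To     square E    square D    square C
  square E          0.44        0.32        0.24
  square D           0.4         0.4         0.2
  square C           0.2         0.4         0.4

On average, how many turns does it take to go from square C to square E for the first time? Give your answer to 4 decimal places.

Let t(s) be the expected number of turns to first reach square E from state s, with t(square E) = 0. Conditioning on the first turn:
t(square D) = 1 + 0.4·t(square D) + 0.2·t(square C)
t(square C) = 1 + 0.4·t(square D) + 0.4·t(square C)
Solving: t(square D) = 2.8571, t(square C) = 3.5714.
Expected turns from square C to square E: 3.5714.

3.5714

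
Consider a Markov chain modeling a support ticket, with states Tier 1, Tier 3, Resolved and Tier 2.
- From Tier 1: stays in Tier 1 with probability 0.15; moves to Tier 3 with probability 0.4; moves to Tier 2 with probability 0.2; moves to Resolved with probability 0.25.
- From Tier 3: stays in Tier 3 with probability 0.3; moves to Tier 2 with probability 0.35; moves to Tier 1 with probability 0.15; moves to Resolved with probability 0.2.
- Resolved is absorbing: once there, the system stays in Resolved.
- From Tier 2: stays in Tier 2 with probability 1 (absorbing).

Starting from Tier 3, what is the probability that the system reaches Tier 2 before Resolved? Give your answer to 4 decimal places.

Let h(s) be the probability of absorption at Tier 2 starting from transient state s. Then h(Tier 2) = 1 and h(Resolved) = 0. By first-step analysis:
h(Tier 1) = 0.15·h(Tier 1) + 0.4·h(Tier 3) + 0.25·0 + 0.2·1
h(Tier 3) = 0.15·h(Tier 1) + 0.3·h(Tier 3) + 0.2·0 + 0.35·1
Solving: h(Tier 1) = 0.5234, h(Tier 3) = 0.6121.
Starting from Tier 3, the probability is 0.6121.

0.6121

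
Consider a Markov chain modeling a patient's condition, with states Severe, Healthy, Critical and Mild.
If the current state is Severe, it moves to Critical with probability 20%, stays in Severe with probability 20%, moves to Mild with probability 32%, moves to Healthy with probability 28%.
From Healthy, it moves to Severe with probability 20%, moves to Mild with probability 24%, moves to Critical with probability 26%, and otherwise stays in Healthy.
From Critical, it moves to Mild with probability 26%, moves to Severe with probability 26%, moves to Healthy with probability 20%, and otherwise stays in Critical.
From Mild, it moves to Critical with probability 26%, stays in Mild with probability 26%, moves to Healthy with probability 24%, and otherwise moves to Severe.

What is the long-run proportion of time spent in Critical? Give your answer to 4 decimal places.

0.2515

Let the stationary distribution be π with π = πP and π_1 + π_2 + π_3 + π_4 = 1.
π_1 = 0.2·π_1 + 0.2·π_2 + 0.26·π_3 + 0.24·π_4
π_2 = 0.28·π_1 + 0.3·π_2 + 0.2·π_3 + 0.24·π_4
π_3 = 0.2·π_1 + 0.26·π_2 + 0.28·π_3 + 0.26·π_4
Solving with the normalization constraint gives π = (0.2258, 0.2542, 0.2515, 0.2685).
So the stationary probability of Critical is 0.2515.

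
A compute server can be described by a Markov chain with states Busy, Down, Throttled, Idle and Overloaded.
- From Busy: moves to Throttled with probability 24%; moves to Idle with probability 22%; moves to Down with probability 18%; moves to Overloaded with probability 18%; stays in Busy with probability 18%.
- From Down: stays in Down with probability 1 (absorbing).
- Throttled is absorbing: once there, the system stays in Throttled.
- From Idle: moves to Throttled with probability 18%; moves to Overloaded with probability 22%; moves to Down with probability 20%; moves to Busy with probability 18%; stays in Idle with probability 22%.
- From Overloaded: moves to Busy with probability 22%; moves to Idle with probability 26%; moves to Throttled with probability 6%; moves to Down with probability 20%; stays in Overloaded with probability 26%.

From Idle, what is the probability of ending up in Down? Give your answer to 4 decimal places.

Let h(s) be the probability of absorption at Down starting from transient state s. Then h(Down) = 1 and h(Throttled) = 0. By first-step analysis:
h(Busy) = 0.18·h(Busy) + 0.18·1 + 0.24·0 + 0.22·h(Idle) + 0.18·h(Overloaded)
h(Idle) = 0.18·h(Busy) + 0.2·1 + 0.18·0 + 0.22·h(Idle) + 0.22·h(Overloaded)
h(Overloaded) = 0.22·h(Busy) + 0.2·1 + 0.06·0 + 0.26·h(Idle) + 0.26·h(Overloaded)
Solving: h(Busy) = 0.4992, h(Idle) = 0.5436, h(Overloaded) = 0.6097.
Starting from Idle, the probability is 0.5436.

0.5436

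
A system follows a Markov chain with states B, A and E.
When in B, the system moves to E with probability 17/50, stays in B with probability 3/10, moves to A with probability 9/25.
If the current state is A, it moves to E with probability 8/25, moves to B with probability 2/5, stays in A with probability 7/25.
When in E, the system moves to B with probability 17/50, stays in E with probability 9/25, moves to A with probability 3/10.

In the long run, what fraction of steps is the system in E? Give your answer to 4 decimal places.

0.3405

Let the stationary distribution be π with π = πP and π_1 + π_2 + π_3 = 1.
π_1 = 0.3·π_1 + 0.4·π_2 + 0.34·π_3
π_2 = 0.36·π_1 + 0.28·π_2 + 0.3·π_3
Solving with the normalization constraint gives π = (0.3451, 0.3144, 0.3405).
So the stationary probability of E is 0.3405.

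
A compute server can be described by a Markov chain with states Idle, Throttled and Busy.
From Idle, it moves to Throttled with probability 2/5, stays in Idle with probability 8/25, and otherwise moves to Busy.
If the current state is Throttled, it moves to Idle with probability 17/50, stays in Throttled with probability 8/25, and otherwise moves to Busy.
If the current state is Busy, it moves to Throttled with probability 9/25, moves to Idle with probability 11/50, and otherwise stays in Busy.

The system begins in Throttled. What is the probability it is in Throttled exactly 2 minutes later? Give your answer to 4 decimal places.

0.3608

Sum over the intermediate state after 1 minute:
P = P(Throttled→Idle)·P(Idle→Throttled) + P(Throttled→Throttled)·P(Throttled→Throttled) + P(Throttled→Busy)·P(Busy→Throttled)
  = 0.34×0.4 + 0.32×0.32 + 0.34×0.36
  = 0.1360 + 0.1024 + 0.1224 = 0.3608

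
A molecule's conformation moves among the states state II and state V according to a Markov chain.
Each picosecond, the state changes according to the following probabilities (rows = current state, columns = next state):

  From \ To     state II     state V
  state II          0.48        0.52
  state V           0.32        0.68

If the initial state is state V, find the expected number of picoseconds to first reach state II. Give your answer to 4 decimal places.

3.1250

Let t(s) be the expected number of picoseconds to first reach state II from state s, with t(state II) = 0. Conditioning on the first picosecond:
t(state V) = 1 + 0.68·t(state V)
Solving: t(state V) = 3.1250.
Expected picoseconds from state V to state II: 3.1250.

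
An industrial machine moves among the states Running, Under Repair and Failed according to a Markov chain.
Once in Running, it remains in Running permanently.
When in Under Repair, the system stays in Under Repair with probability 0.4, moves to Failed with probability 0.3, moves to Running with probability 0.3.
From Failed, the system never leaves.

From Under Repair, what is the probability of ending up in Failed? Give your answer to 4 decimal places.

Let h(s) be the probability of absorption at Failed starting from transient state s. Then h(Failed) = 1 and h(Running) = 0. By first-step analysis:
h(Under Repair) = 0.3·0 + 0.4·h(Under Repair) + 0.3·1
Solving: h(Under Repair) = 0.5000.
Starting from Under Repair, the probability is 0.5000.

0.5000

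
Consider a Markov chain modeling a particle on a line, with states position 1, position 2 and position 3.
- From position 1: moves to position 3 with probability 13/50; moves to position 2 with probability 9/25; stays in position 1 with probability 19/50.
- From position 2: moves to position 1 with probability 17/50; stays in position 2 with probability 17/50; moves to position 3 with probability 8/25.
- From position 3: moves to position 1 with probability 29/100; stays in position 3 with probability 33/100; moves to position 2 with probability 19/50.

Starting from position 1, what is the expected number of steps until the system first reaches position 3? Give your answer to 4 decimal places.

3.5565

Let t(s) be the expected number of steps to first reach position 3 from state s, with t(position 3) = 0. Conditioning on the first step:
t(position 1) = 1 + 0.38·t(position 1) + 0.36·t(position 2)
t(position 2) = 1 + 0.34·t(position 1) + 0.34·t(position 2)
Solving: t(position 1) = 3.5565, t(position 2) = 3.3473.
Expected steps from position 1 to position 3: 3.5565.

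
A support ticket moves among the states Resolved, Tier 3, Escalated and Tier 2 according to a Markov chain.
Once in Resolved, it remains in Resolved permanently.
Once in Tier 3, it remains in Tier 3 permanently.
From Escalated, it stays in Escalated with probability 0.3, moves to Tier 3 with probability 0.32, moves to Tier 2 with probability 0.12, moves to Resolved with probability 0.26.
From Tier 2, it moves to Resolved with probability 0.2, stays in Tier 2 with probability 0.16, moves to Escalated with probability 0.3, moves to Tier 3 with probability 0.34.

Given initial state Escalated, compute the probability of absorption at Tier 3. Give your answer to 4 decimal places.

0.5609

Let h(s) be the probability of absorption at Tier 3 starting from transient state s. Then h(Tier 3) = 1 and h(Resolved) = 0. By first-step analysis:
h(Escalated) = 0.26·0 + 0.32·1 + 0.3·h(Escalated) + 0.12·h(Tier 2)
h(Tier 2) = 0.2·0 + 0.34·1 + 0.3·h(Escalated) + 0.16·h(Tier 2)
Solving: h(Escalated) = 0.5609, h(Tier 2) = 0.6051.
Starting from Escalated, the probability is 0.5609.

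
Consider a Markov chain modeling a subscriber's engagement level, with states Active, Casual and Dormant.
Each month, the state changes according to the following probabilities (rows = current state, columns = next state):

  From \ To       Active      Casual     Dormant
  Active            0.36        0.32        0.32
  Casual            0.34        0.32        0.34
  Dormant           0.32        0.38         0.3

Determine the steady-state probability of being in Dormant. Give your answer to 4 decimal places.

Let the stationary distribution be π with π = πP and π_1 + π_2 + π_3 = 1.
π_1 = 0.36·π_1 + 0.34·π_2 + 0.32·π_3
π_2 = 0.32·π_1 + 0.32·π_2 + 0.38·π_3
Solving with the normalization constraint gives π = (0.3404, 0.3392, 0.3204).
So the stationary probability of Dormant is 0.3204.

0.3204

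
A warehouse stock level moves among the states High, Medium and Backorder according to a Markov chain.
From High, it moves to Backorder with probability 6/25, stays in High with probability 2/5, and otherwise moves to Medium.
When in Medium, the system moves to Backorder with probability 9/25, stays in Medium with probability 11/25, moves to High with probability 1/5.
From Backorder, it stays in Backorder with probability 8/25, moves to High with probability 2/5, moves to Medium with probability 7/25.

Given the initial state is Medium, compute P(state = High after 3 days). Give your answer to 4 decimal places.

Propagate the distribution vector 3 days from Medium.
After 0 days: (0.0000, 1.0000, 0.0000)
After 1 day: (0.2000, 0.4400, 0.3600)
After 2 days: (0.3120, 0.3664, 0.3216)
After 3 days: (0.3267, 0.3636, 0.3097)
P(in High after 3 days) = 0.3267

0.3267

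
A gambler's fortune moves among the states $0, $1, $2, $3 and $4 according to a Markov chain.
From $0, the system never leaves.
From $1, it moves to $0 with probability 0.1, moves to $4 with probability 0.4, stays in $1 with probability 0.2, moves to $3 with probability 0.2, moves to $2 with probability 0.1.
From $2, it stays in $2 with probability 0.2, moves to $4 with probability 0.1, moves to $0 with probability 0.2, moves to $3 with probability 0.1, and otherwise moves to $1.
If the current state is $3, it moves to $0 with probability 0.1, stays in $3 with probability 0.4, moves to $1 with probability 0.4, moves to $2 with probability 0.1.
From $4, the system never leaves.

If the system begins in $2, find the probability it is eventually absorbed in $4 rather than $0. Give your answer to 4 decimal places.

0.5507

Let h(s) be the probability of absorption at $4 starting from transient state s. Then h($4) = 1 and h($0) = 0. By first-step analysis:
h($1) = 0.1·0 + 0.2·h($1) + 0.1·h($2) + 0.2·h($3) + 0.4·1
h($2) = 0.2·0 + 0.4·h($1) + 0.2·h($2) + 0.1·h($3) + 0.1·1
h($3) = 0.1·0 + 0.4·h($1) + 0.1·h($2) + 0.4·h($3)
Solving: h($1) = 0.7101, h($2) = 0.5507, h($3) = 0.5652.
Starting from $2, the probability is 0.5507.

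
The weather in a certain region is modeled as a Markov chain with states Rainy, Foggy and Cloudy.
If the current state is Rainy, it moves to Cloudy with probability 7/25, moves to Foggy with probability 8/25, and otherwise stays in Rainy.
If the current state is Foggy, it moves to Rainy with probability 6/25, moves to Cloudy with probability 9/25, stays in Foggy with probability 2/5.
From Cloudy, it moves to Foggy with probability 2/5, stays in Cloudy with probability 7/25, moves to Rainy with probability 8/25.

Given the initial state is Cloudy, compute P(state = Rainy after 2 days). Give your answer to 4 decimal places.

Sum over the intermediate state after 1 day:
P = P(Cloudy→Rainy)·P(Rainy→Rainy) + P(Cloudy→Foggy)·P(Foggy→Rainy) + P(Cloudy→Cloudy)·P(Cloudy→Rainy)
  = 0.32×0.4 + 0.4×0.24 + 0.28×0.32
  = 0.1280 + 0.0960 + 0.0896 = 0.3136

0.3136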